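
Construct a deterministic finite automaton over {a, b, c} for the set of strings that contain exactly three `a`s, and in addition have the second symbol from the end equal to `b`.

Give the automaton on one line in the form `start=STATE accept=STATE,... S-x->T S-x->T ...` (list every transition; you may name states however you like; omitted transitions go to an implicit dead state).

Handle the two conditions separately and then intersect. One (5 states) tracks the count of `a`s, saturating at 4; the other (13 states) tracks the last 2 symbols read. Each combined state is a pair, one component from each; accept when both components accept. Equivalent product states are then merged.
9 states suffice.
        a   b   c  
>  s0   s1  s0  s0 
   s1   s2  s1  s1 
   s2   s3  s4  s2 
   s3   s5  s6  s3 
   s4   s7  s4  s2 
   s5   s5  s5  s5 
   s6   s5  s8  s7 
 * s7   s5  s6  s3 
 * s8   s5  s8  s7 
(> = start, * = accepting)

start=s0 accept=s7,s8 s0-a->s1 s0-b->s0 s0-c->s0 s1-a->s2 s1-b->s1 s1-c->s1 s2-a->s3 s2-b->s4 s2-c->s2 s3-a->s5 s3-b->s6 s3-c->s3 s4-a->s7 s4-b->s4 s4-c->s2 s5-a->s5 s5-b->s5 s5-c->s5 s6-a->s5 s6-b->s8 s6-c->s7 s7-a->s5 s7-b->s6 s7-c->s3 s8-a->s5 s8-b->s8 s8-c->s7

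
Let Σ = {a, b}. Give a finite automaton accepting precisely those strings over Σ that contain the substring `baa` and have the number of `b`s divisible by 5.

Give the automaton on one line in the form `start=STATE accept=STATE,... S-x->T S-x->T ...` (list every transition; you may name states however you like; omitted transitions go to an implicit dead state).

Run two small machines in parallel and take their product. One (4 states) tracks whether and how much of `baa` has been seen; the other (5 states) tracks the count of `b`s modulo 5. Each combined state is a pair, one component from each; accept when both components accept.
A 16-state machine:
          a    b  
>  S0     S0   S1 
   S1     S2   S3 
   S2     S4   S3 
   S3     S5   S6 
   S4     S4   S7 
   S5     S7   S6 
   S6     S8   S9 
   S7     S7  S10 
   S8    S10   S9 
   S9    S11  S12 
   S10   S10  S13 
   S11   S13  S12 
   S12   S14   S1 
   S13   S13  S15 
   S14   S15   S1 
 * S15   S15   S4 
(> = start, * = accepting)

start=S0 accept=S15 S0-a->S0 S0-b->S1 S1-a->S2 S1-b->S3 S2-a->S4 S2-b->S3 S3-a->S5 S3-b->S6 S4-a->S4 S4-b->S7 S5-a->S7 S5-b->S6 S6-a->S8 S6-b->S9 S7-a->S7 S7-b->S10 S8-a->S10 S8-b->S9 S9-a->S11 S9-b->S12 S10-a->S10 S10-b->S13 S11-a->S13 S11-b->S12 S12-a->S14 S12-b->S1 S13-a->S13 S13-b->S15 S14-a->S15 S14-b->S1 S15-a->S15 S15-b->S4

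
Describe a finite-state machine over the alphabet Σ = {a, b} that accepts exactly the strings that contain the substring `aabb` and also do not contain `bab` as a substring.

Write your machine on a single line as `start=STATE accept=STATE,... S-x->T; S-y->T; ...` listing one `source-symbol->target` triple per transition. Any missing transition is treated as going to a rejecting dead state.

start=S0; accept=S7,S8,S9; S0-a->S1; S0-b->S2; S1-a->S3; S1-b->S2; S2-a->S4; S2-b->S2; S3-a->S3; S3-b->S5; S4-a->S3; S4-b->S6; S5-a->S4; S5-b->S7; S6-a->S6; S6-b->S6; S7-a->S8; S7-b->S7; S8-a->S9; S8-b->S6; S9-a->S9; S9-b->S7

Run two small machines in parallel and take their product. The first has 5 states tracking whether and how much of `aabb` has been seen; the second has 4 states tracking partial matches of the forbidden pattern `bab`. A product state is a pair (one from each), accepting exactly when both do. Equivalent product states are then merged.
With 10 states:
        a   b  
>  S0   S1  S2 
   S1   S3  S2 
   S2   S4  S2 
   S3   S3  S5 
   S4   S3  S6 
   S5   S4  S7 
   S6   S6  S6 
 * S7   S8  S7 
 * S8   S9  S6 
 * S9   S9  S7 
(> = start, * = accepting)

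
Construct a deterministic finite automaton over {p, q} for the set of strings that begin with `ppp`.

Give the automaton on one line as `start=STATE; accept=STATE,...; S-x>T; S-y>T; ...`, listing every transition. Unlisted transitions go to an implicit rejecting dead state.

start=S0; accept=S3; S0-p>S1; S0-q>S4; S1-p>S2; S1-q>S4; S2-p>S3; S2-q>S4; S3-p>S3; S3-q>S3; S4-p>S4; S4-q>S4

Walk along `ppp` while the input agrees: from S0 take `p` to S1, and so on. Any deviation drops to the rejecting sink S4. Once S3 is reached the prefix is confirmed and every continuation is accepted.
With 5 states:
        p   q  
>  S0   S1  S4 
   S1   S2  S4 
   S2   S3  S4 
 * S3   S3  S3 
   S4   S4  S4 
(> = start, * = accepting)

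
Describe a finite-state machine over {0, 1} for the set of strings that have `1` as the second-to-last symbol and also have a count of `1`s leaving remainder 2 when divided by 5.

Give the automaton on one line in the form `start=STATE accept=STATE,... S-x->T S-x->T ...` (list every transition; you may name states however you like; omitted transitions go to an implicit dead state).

Handle the two conditions separately and then intersect. One (7 states) tracks the last 2 symbols read; the other (5 states) tracks the count of `1`s modulo 5. Each combined state is a pair, one component from each; accept when both components accept.
A 23-state machine:
          0    1  
>  s0     s1   s2 
   s1     s3   s4 
   s2     s5   s6 
   s3     s3   s4 
   s4     s5   s6 
   s5     s7   s8 
 * s6     s9  s10 
   s7     s7   s8 
   s8     s9  s10 
 * s9    s11  s12 
   s10   s13  s14 
   s11   s11  s12 
   s12   s13  s14 
   s13   s15  s16 
   s14   s17  s18 
   s15   s15  s16 
   s16   s17  s18 
   s17   s19  s20 
   s18   s21  s22 
   s19   s19  s20 
   s20   s21  s22 
   s21    s3   s4 
   s22    s5   s6 
(> = start, * = accepting)

start=s0 accept=s6,s9 s0-0->s1 s0-1->s2 s1-0->s3 s1-1->s4 s2-0->s5 s2-1->s6 s3-0->s3 s3-1->s4 s4-0->s5 s4-1->s6 s5-0->s7 s5-1->s8 s6-0->s9 s6-1->s10 s7-0->s7 s7-1->s8 s8-0->s9 s8-1->s10 s9-0->s11 s9-1->s12 s10-0->s13 s10-1->s14 s11-0->s11 s11-1->s12 s12-0->s13 s12-1->s14 s13-0->s15 s13-1->s16 s14-0->s17 s14-1->s18 s15-0->s15 s15-1->s16 s16-0->s17 s16-1->s18 s17-0->s19 s17-1->s20 s18-0->s21 s18-1->s22 s19-0->s19 s19-1->s20 s20-0->s21 s20-1->s22 s21-0->s3 s21-1->s4 s22-0->s5 s22-1->s6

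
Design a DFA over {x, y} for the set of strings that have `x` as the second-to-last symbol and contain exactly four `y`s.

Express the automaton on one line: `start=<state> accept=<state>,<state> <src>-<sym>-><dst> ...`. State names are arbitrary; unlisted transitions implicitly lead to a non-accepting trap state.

Build one automaton per condition and run them in lockstep. One (7 states) tracks the last 2 symbols read; the other (6 states) tracks the count of `y`s, saturating at 5. Each combined state is a pair, one component from each; accept when both components accept.
23 states suffice.
       x  y 
>  A   B  C 
   B   D  E 
   C   F  G 
   D   D  E 
   E   F  G 
   F   H  I 
   G   J  K 
   H   H  I 
   I   J  K 
   J   L  M 
   K   N  O 
   L   L  M 
   M   N  O 
   N   P  Q 
   O   R  S 
   P   P  Q 
 * Q   R  S 
   R   T  U 
   S   V  S 
 * T   T  U 
   U   V  S 
   V   W  U 
   W   W  U 
(> = start, * = accepting)

start=A accept=Q,T A-x->B A-y->C B-x->D B-y->E C-x->F C-y->G D-x->D D-y->E E-x->F E-y->G F-x->H F-y->I G-x->J G-y->K H-x->H H-y->I I-x->J I-y->K J-x->L J-y->M K-x->N K-y->O L-x->L L-y->M M-x->N M-y->O N-x->P N-y->Q O-x->R O-y->S P-x->P P-y->Q Q-x->R Q-y->S R-x->T R-y->U S-x->V S-y->S T-x->T T-y->U U-x->V U-y->S V-x->W V-y->U W-x->W W-y->U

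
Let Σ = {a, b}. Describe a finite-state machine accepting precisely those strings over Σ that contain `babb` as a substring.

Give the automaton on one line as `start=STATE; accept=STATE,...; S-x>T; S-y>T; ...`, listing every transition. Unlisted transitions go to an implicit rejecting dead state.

Track how much of `babb` has been matched so far: state q0 is no progress, q4 is the absorbing accept state reached once `babb` has occurred. Intermediate states record partial matches; on a mismatch, fall back to the longest reusable overlap.
With 5 states:
        a   b  
>  q0   q0  q1 
   q1   q2  q1 
   q2   q0  q3 
   q3   q2  q4 
 * q4   q4  q4 
(> = start, * = accepting)

start=q0; accept=q4; q0-a>q0; q0-b>q1; q1-a>q2; q1-b>q1; q2-a>q0; q2-b>q3; q3-a>q2; q3-b>q4; q4-a>q4; q4-b>q4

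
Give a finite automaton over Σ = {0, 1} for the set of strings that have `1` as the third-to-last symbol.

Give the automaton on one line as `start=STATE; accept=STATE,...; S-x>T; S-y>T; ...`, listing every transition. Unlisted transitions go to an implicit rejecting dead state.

start=q0; accept=q11,q12,q13,q14; q0-0>q1; q0-1>q2; q1-0>q3; q1-1>q4; q2-0>q5; q2-1>q6; q3-0>q7; q3-1>q8; q4-0>q9; q4-1>q10; q5-0>q11; q5-1>q12; q6-0>q13; q6-1>q14; q7-0>q7; q7-1>q8; q8-0>q9; q8-1>q10; q9-0>q11; q9-1>q12; q10-0>q13; q10-1>q14; q11-0>q7; q11-1>q8; q12-0>q9; q12-1>q10; q13-0>q11; q13-1>q12; q14-0>q13; q14-1>q14

A DFA must remember the last 3 symbols (since which symbol is third-to-last isn't known until the input ends). Use one state per possible window of the last ≤3 symbols; accept from those whose window starts with `1`.
15 states suffice.
          0    1  
>  q0     q1   q2 
   q1     q3   q4 
   q2     q5   q6 
   q3     q7   q8 
   q4     q9  q10 
   q5    q11  q12 
   q6    q13  q14 
   q7     q7   q8 
   q8     q9  q10 
   q9    q11  q12 
   q10   q13  q14 
 * q11    q7   q8 
 * q12    q9  q10 
 * q13   q11  q12 
 * q14   q13  q14 
(> = start, * = accepting)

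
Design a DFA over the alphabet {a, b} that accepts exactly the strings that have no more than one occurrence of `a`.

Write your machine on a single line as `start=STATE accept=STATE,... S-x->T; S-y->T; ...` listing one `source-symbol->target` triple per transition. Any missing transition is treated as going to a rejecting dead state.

start=s0; accept=s0,s1; s0-a->s1; s0-b->s0; s1-a->s2; s1-b->s1; s2-a->s2; s2-b->s2

Count `a`s, saturating at 2: state s0 means no `a` yet, s1 means one `a` seen, s2 means more than one. Each `a` increments (capped at s2); other symbols loop. Accept from {s0, s1}.
3 states suffice.
        a   b  
>* s0   s1  s0 
 * s1   s2  s1 
   s2   s2  s2 
(> = start, * = accepting)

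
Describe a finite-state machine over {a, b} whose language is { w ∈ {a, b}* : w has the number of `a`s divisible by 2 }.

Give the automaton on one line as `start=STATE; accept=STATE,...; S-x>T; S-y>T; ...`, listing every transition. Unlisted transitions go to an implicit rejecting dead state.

The only thing that matters is how many `a`s have appeared, reduced mod 2. Use one state per residue: q0 for 0, …, q1 for 1. Reading `a` moves to the next residue; anything else stays put. q0 is accepting.
2 states suffice.
        a   b  
>* q0   q1  q0 
   q1   q0  q1 
(> = start, * = accepting)

start=q0; accept=q0; q0-a>q1; q0-b>q0; q1-a>q0; q1-b>q1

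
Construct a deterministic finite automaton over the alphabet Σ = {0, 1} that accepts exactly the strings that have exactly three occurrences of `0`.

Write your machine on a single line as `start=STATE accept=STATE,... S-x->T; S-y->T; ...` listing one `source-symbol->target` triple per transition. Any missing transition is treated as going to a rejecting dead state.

Only the number of `0`s matters, and only up to 4. Make a chain s0 → s1 → s2 → s3 → s4 advanced by each `0` (with s4 absorbing); every other symbol self-loops. The accepting set is {s3}.
        0   1  
>  s0   s1  s0 
   s1   s2  s1 
   s2   s3  s2 
 * s3   s4  s3 
   s4   s4  s4 
(> = start, * = accepting)

start=s0; accept=s3; s0-0->s1; s0-1->s0; s1-0->s2; s1-1->s1; s2-0->s3; s2-1->s2; s3-0->s4; s3-1->s3; s4-0->s4; s4-1->s4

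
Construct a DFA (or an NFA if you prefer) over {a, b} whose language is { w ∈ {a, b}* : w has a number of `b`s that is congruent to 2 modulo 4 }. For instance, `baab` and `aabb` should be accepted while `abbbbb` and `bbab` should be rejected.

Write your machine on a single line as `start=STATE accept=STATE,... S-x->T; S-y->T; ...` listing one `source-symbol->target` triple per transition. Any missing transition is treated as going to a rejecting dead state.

start=q0; accept=q2; q0-a->q0; q0-b->q1; q1-a->q1; q1-b->q2; q2-a->q2; q2-b->q3; q3-a->q3; q3-b->q0

The only thing that matters is how many `b`s have appeared, reduced mod 4. Use one state per residue: q0 for 0, …, q3 for 3. Reading `b` moves to the next residue; anything else stays put. q2 is accepting.
With 4 states:
        a   b  
>  q0   q0  q1 
   q1   q1  q2 
 * q2   q2  q3 
   q3   q3  q0 
(> = start, * = accepting)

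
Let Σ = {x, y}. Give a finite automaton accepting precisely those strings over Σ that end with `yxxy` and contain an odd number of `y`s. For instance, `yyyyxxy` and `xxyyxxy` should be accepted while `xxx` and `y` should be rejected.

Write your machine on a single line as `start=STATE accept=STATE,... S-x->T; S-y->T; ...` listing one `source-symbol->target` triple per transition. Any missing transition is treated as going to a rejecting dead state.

start=A; accept=F; A-x->A; A-y->B; B-x->B; B-y->C; C-x->D; C-y->B; D-x->E; D-y->B; E-x->A; E-y->F; F-x->B; F-y->C

Build one automaton per condition and run them in lockstep. One (5 states) tracks how much of the suffix `yxxy` has currently been matched; the other (2 states) tracks the count of `y`s modulo 2. Each combined state is a pair, one component from each; accept when both components accept. Equivalent product states are then merged.
A 6-state machine:
       x  y 
>  A   A  B 
   B   B  C 
   C   D  B 
   D   E  B 
   E   A  F 
 * F   B  C 
(> = start, * = accepting)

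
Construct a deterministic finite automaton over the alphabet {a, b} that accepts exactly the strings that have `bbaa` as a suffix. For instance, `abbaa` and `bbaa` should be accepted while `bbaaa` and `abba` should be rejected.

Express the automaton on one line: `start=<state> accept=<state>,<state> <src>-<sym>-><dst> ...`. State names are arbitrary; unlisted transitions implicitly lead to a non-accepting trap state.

start=s0 accept=s4 s0-a->s0 s0-b->s1 s1-a->s0 s1-b->s2 s2-a->s3 s2-b->s2 s3-a->s4 s3-b->s1 s4-a->s0 s4-b->s1

Remember how much of `bbaa` the current input suffix matches. State s0 means no match yet; s1 means the last symbol is `b`; s2 means the last 2 symbols are `bb`; s3 means the last 3 symbols are `bba`; s4 means the last 4 symbols are `bbaa`. Only s4 accepts. On a mismatch, fall back to the longest proper suffix that is still a prefix of `bbaa`.
        a   b  
>  s0   s0  s1 
   s1   s0  s2 
   s2   s3  s2 
   s3   s4  s1 
 * s4   s0  s1 
(> = start, * = accepting)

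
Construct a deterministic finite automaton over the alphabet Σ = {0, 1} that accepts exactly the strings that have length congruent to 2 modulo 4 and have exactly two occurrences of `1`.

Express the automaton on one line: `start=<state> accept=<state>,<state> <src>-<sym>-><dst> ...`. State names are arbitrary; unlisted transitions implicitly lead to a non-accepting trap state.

Run two small machines in parallel and take their product. One (4 states) tracks the input length modulo 4; the other (4 states) tracks the count of `1`s, saturating at 3. Each combined state is a pair, one component from each; accept when both components accept. After merging equivalent states the machine shrinks.
13 states suffice.
          0    1  
>  q0     q1   q2 
   q1     q3   q4 
   q2     q4   q5 
   q3     q6   q7 
   q4     q7   q8 
 * q5     q8   q9 
   q6     q0  q10 
   q7    q10  q11 
   q8    q11   q9 
   q9     q9   q9 
   q10    q2  q12 
   q11   q12   q9 
   q12    q5   q9 
(> = start, * = accepting)

start=q0 accept=q5 q0-0->q1 q0-1->q2 q1-0->q3 q1-1->q4 q2-0->q4 q2-1->q5 q3-0->q6 q3-1->q7 q4-0->q7 q4-1->q8 q5-0->q8 q5-1->q9 q6-0->q0 q6-1->q10 q7-0->q10 q7-1->q11 q8-0->q11 q8-1->q9 q9-0->q9 q9-1->q9 q10-0->q2 q10-1->q12 q11-0->q12 q11-1->q9 q12-0->q5 q12-1->q9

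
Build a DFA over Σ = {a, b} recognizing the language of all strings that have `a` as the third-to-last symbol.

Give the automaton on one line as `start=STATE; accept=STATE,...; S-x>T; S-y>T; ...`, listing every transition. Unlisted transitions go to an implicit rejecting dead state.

A DFA must remember the last 3 symbols (since which symbol is third-to-last isn't known until the input ends). Use one state per possible window of the last ≤3 symbols; accept from those whose window starts with `a`.
15 states suffice.
          a    b  
>  S0     S1   S2 
   S1     S3   S4 
   S2     S5   S6 
   S3     S7   S8 
   S4     S9  S10 
   S5    S11  S12 
   S6    S13  S14 
 * S7     S7   S8 
 * S8     S9  S10 
 * S9    S11  S12 
 * S10   S13  S14 
   S11    S7   S8 
   S12    S9  S10 
   S13   S11  S12 
   S14   S13  S14 
(> = start, * = accepting)

start=S0; accept=S7,S8,S9,S10; S0-a>S1; S0-b>S2; S1-a>S3; S1-b>S4; S2-a>S5; S2-b>S6; S3-a>S7; S3-b>S8; S4-a>S9; S4-b>S10; S5-a>S11; S5-b>S12; S6-a>S13; S6-b>S14; S7-a>S7; S7-b>S8; S8-a>S9; S8-b>S10; S9-a>S11; S9-b>S12; S10-a>S13; S10-b>S14; S11-a>S7; S11-b>S8; S12-a>S9; S12-b>S10; S13-a>S11; S13-b>S12; S14-a>S13; S14-b>S14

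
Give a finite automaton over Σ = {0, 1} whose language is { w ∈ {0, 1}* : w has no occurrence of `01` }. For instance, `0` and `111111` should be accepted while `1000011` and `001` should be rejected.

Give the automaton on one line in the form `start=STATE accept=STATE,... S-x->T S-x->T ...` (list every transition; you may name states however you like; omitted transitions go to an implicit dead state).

This is the complement of 'contains `01`'. Use the same substring-matching states — q0 through q2 holding how much of `01` has just been matched — but flip the accepting set: everything except the trap q2 accepts.
        0   1  
>* q0   q1  q0 
 * q1   q1  q2 
   q2   q2  q2 
(> = start, * = accepting)

start=q0 accept=q0,q1 q0-0->q1 q0-1->q0 q1-0->q1 q1-1->q2 q2-0->q2 q2-1->q2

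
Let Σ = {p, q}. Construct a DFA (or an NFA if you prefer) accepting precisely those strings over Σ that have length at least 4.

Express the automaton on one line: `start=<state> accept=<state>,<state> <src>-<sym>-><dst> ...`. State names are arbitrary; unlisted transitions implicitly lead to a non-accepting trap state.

start=A accept=E,F A-p->B A-q->B B-p->C B-q->C C-p->D C-q->D D-p->E D-q->E E-p->F E-q->F F-p->F F-q->F

We only need to distinguish lengths 0, 1, …, 4, and '>4'. Chain A → B → C → D → E → F on every symbol, with F looping. Accepting states: {E, F}.
       p  q 
>  A   B  B 
   B   C  C 
   C   D  D 
   D   E  E 
 * E   F  F 
 * F   F  F 
(> = start, * = accepting)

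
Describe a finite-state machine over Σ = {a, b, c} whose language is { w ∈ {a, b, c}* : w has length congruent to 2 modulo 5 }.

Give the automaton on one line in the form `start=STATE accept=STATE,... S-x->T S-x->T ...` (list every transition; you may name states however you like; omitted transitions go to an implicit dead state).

start=S0 accept=S2 S0-a->S1 S0-b->S1 S0-c->S1 S1-a->S2 S1-b->S2 S1-c->S2 S2-a->S3 S2-b->S3 S2-c->S3 S3-a->S4 S3-b->S4 S3-c->S4 S4-a->S0 S4-b->S0 S4-c->S0

Count input length modulo 5: every symbol advances one step around the cycle S0 → S1 → S2 → S3 → S4 → S0. Accept at S2.
5 states suffice.
        a   b   c  
>  S0   S1  S1  S1 
   S1   S2  S2  S2 
 * S2   S3  S3  S3 
   S3   S4  S4  S4 
   S4   S0  S0  S0 
(> = start, * = accepting)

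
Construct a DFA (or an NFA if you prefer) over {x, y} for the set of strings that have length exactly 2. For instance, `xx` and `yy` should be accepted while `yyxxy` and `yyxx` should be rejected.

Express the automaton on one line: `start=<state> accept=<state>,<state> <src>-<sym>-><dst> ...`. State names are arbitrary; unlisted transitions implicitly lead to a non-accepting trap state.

We only need to distinguish lengths 0, 1, …, 2, and '>2'. Chain q0 → q1 → q2 → q3 on every symbol, with q3 looping. Accepting states: {q2}.
A 4-state machine:
        x   y  
>  q0   q1  q1 
   q1   q2  q2 
 * q2   q3  q3 
   q3   q3  q3 
(> = start, * = accepting)

start=q0 accept=q2 q0-x->q1 q0-y->q1 q1-x->q2 q1-y->q2 q2-x->q3 q2-y->q3 q3-x->q3 q3-y->q3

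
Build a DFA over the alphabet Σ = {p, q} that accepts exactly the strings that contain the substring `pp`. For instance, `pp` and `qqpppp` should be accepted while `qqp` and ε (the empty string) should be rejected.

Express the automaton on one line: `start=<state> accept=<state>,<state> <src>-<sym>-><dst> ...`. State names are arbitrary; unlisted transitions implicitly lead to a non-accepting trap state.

start=S0 accept=S2 S0-p->S1 S0-q->S0 S1-p->S2 S1-q->S0 S2-p->S2 S2-q->S2

States S0..S1 record the length of the longest prefix of `pp` that matches the current input suffix. Reaching S2 means `pp` has been seen, and we stay there forever. Accept from S2.
        p   q  
>  S0   S1  S0 
   S1   S2  S0 
 * S2   S2  S2 
(> = start, * = accepting)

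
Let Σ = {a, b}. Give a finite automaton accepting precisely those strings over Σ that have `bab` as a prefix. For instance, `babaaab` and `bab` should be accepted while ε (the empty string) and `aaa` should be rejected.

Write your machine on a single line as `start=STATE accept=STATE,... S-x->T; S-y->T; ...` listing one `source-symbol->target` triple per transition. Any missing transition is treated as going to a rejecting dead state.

start=s0; accept=s3; s0-a->s4; s0-b->s1; s1-a->s2; s1-b->s4; s2-a->s4; s2-b->s3; s3-a->s3; s3-b->s3; s4-a->s4; s4-b->s4

Check the first 3 symbols one by one: s0 through s2 record how many have matched `bab` so far; any wrong symbol goes to the dead state s4. After all 3 match we enter the accepting sink s3.
5 states suffice.
        a   b  
>  s0   s4  s1 
   s1   s2  s4 
   s2   s4  s3 
 * s3   s3  s3 
   s4   s4  s4 
(> = start, * = accepting)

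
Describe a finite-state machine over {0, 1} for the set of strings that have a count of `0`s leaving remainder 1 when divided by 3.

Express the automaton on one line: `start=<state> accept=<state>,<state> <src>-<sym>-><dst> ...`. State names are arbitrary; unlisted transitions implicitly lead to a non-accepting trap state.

The only thing that matters is how many `0`s have appeared, reduced mod 3. Use one state per residue: q0 for 0, …, q2 for 2. Reading `0` moves to the next residue; anything else stays put. q1 is accepting.
3 states suffice.
        0   1  
>  q0   q1  q0 
 * q1   q2  q1 
   q2   q0  q2 
(> = start, * = accepting)

start=q0 accept=q1 q0-0->q1 q0-1->q0 q1-0->q2 q1-1->q1 q2-0->q0 q2-1->q2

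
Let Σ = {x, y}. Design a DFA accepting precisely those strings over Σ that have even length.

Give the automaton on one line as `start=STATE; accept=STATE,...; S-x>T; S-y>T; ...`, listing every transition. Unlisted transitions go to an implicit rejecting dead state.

Only the length mod 2 matters, so use a 2-cycle: from any state, every input symbol moves to the next state, wrapping q1 back to q0. Mark q0 accepting.
With 2 states:
        x   y  
>* q0   q1  q1 
   q1   q0  q0 
(> = start, * = accepting)

start=q0; accept=q0; q0-x>q1; q0-y>q1; q1-x>q0; q1-y>q0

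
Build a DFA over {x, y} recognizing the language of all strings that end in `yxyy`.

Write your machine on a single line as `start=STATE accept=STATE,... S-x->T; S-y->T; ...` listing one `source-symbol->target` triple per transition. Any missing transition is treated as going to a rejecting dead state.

start=S0; accept=S4; S0-x->S0; S0-y->S1; S1-x->S2; S1-y->S1; S2-x->S0; S2-y->S3; S3-x->S2; S3-y->S4; S4-x->S2; S4-y->S1

Let each state record the length of the longest suffix of the input read so far that is also a prefix of `yxyy`. S1 means the last symbol is `y`; S2 means the last 2 symbols are `yx`; S3 means the last 3 symbols are `yxy`; S4 means the last 4 symbols are `yxyy`. Accept only at S4, where the string currently ends in `yxyy`.
A 5-state machine:
        x   y  
>  S0   S0  S1 
   S1   S2  S1 
   S2   S0  S3 
   S3   S2  S4 
 * S4   S2  S1 
(> = start, * = accepting)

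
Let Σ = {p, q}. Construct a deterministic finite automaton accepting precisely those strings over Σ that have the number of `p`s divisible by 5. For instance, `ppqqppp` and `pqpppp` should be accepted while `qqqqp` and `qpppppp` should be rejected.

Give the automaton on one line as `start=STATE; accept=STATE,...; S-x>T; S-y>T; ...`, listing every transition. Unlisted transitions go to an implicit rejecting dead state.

start=s0; accept=s0; s0-p>s1; s0-q>s0; s1-p>s2; s1-q>s1; s2-p>s3; s2-q>s2; s3-p>s4; s3-q>s3; s4-p>s0; s4-q>s4

Keep the running count of `p`s modulo 5: each `p` advances along the cycle s0 → s1 → s2 → s3 → s4 → s0 while other symbols loop. Accept at s0.
With 5 states:
        p   q  
>* s0   s1  s0 
   s1   s2  s1 
   s2   s3  s2 
   s3   s4  s3 
   s4   s0  s4 
(> = start, * = accepting)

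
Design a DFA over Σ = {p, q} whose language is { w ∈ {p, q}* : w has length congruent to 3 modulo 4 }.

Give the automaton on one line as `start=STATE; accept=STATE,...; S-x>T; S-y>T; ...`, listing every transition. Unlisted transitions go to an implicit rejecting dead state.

start=s0; accept=s3; s0-p>s1; s0-q>s1; s1-p>s2; s1-q>s2; s2-p>s3; s2-q>s3; s3-p>s0; s3-q>s0

Only the length mod 4 matters, so use a 4-cycle: from any state, every input symbol moves to the next state, wrapping s3 back to s0. Mark s3 accepting.
With 4 states:
        p   q  
>  s0   s1  s1 
   s1   s2  s2 
   s2   s3  s3 
 * s3   s0  s0 
(> = start, * = accepting)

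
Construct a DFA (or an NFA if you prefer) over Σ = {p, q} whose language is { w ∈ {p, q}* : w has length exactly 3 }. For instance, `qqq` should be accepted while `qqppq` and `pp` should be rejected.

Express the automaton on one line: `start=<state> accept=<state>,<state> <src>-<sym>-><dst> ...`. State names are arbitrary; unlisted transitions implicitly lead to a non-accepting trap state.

start=s0 accept=s3 s0-p->s1 s0-q->s1 s1-p->s2 s1-q->s2 s2-p->s3 s2-q->s3 s3-p->s4 s3-q->s4 s4-p->s4 s4-q->s4

We only need to distinguish lengths 0, 1, …, 3, and '>3'. Chain s0 → s1 → s2 → s3 → s4 on every symbol, with s4 looping. Accepting states: {s3}.
        p   q  
>  s0   s1  s1 
   s1   s2  s2 
   s2   s3  s3 
 * s3   s4  s4 
   s4   s4  s4 
(> = start, * = accepting)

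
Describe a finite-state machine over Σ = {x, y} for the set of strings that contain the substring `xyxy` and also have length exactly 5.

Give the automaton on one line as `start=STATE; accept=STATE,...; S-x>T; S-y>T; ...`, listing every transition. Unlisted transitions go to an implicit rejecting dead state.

Build one automaton per condition and run them in lockstep. The first has 5 states tracking whether and how much of `xyxy` has been seen; the second has 7 states tracking the input length, saturating at 6. A product state is a pair (one from each), accepting exactly when both do. Minimizing collapses redundant product states.
With 11 states:
          x    y  
>  s0     s1   s2 
   s1     s3   s4 
   s2     s3   s5 
   s3     s5   s6 
   s4     s7   s5 
   s5     s5   s5 
   s6     s8   s5 
   s7     s5   s9 
   s8     s5  s10 
   s9    s10  s10 
 * s10    s5   s5 
(> = start, * = accepting)

start=s0; accept=s10; s0-x>s1; s0-y>s2; s1-x>s3; s1-y>s4; s2-x>s3; s2-y>s5; s3-x>s5; s3-y>s6; s4-x>s7; s4-y>s5; s5-x>s5; s5-y>s5; s6-x>s8; s6-y>s5; s7-x>s5; s7-y>s9; s8-x>s5; s8-y>s10; s9-x>s10; s9-y>s10; s10-x>s5; s10-y>s5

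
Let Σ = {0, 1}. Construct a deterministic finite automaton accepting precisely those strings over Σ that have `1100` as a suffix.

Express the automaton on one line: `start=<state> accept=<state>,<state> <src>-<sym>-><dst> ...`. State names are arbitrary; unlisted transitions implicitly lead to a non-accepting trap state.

start=q0 accept=q4 q0-0->q0 q0-1->q1 q1-0->q0 q1-1->q2 q2-0->q3 q2-1->q2 q3-0->q4 q3-1->q1 q4-0->q0 q4-1->q1

Let each state record the length of the longest suffix of the input read so far that is also a prefix of `1100`. q1 means the last symbol is `1`; q2 means the last 2 symbols are `11`; q3 means the last 3 symbols are `110`; q4 means the last 4 symbols are `1100`. Accept only at q4, where the string currently ends in `1100`.
        0   1  
>  q0   q0  q1 
   q1   q0  q2 
   q2   q3  q2 
   q3   q4  q1 
 * q4   q0  q1 
(> = start, * = accepting)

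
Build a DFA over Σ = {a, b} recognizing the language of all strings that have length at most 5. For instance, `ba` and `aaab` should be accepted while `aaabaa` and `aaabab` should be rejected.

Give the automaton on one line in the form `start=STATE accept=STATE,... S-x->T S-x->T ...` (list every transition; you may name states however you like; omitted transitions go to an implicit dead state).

We only need to distinguish lengths 0, 1, …, 5, and '>5'. Chain q0 → q1 → q2 → q3 → q4 → q5 → q6 on every symbol, with q6 looping. Accepting states: {q0, q1, q2, q3, q4, q5}.
7 states suffice.
        a   b  
>* q0   q1  q1 
 * q1   q2  q2 
 * q2   q3  q3 
 * q3   q4  q4 
 * q4   q5  q5 
 * q5   q6  q6 
   q6   q6  q6 
(> = start, * = accepting)

start=q0 accept=q0,q1,q2,q3,q4,q5 q0-a->q1 q0-b->q1 q1-a->q2 q1-b->q2 q2-a->q3 q2-b->q3 q3-a->q4 q3-b->q4 q4-a->q5 q4-b->q5 q5-a->q6 q5-b->q6 q6-a->q6 q6-b->q6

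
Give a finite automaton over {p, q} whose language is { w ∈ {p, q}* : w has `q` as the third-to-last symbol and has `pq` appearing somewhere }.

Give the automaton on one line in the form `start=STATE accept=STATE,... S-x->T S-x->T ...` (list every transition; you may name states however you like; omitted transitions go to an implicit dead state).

start=S0 accept=S12,S15,S16,S17 S0-p->S1 S0-q->S2 S1-p->S3 S1-q->S4 S2-p->S5 S2-q->S6 S3-p->S7 S3-q->S8 S4-p->S9 S4-q->S10 S5-p->S11 S5-q->S12 S6-p->S13 S6-q->S14 S7-p->S7 S7-q->S8 S8-p->S9 S8-q->S10 S9-p->S15 S9-q->S12 S10-p->S16 S10-q->S17 S11-p->S7 S11-q->S8 S12-p->S9 S12-q->S10 S13-p->S11 S13-q->S12 S14-p->S13 S14-q->S14 S15-p->S18 S15-q->S8 S16-p->S15 S16-q->S12 S17-p->S16 S17-q->S17 S18-p->S18 S18-q->S8

Build one automaton per condition and run them in lockstep. The first has 15 states tracking the last 3 symbols read; the second has 3 states tracking whether and how much of `pq` has been seen. A product state is a pair (one from each), accepting exactly when both do.
A 19-state machine:
          p    q  
>  S0     S1   S2 
   S1     S3   S4 
   S2     S5   S6 
   S3     S7   S8 
   S4     S9  S10 
   S5    S11  S12 
   S6    S13  S14 
   S7     S7   S8 
   S8     S9  S10 
   S9    S15  S12 
   S10   S16  S17 
   S11    S7   S8 
 * S12    S9  S10 
   S13   S11  S12 
   S14   S13  S14 
 * S15   S18   S8 
 * S16   S15  S12 
 * S17   S16  S17 
   S18   S18   S8 
(> = start, * = accepting)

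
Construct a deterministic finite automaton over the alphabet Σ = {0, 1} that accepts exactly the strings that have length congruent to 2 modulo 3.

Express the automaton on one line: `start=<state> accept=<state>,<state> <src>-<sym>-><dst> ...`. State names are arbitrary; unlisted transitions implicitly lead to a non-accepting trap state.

start=q0 accept=q2 q0-0->q1 q0-1->q1 q1-0->q2 q1-1->q2 q2-0->q0 q2-1->q0

Count input length modulo 3: every symbol advances one step around the cycle q0 → q1 → q2 → q0. Accept at q2.
With 3 states:
        0   1  
>  q0   q1  q1 
   q1   q2  q2 
 * q2   q0  q0 
(> = start, * = accepting)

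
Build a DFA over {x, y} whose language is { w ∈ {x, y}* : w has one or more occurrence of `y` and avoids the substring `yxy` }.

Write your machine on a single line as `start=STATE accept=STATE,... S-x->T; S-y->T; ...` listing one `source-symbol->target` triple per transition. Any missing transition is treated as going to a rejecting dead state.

start=A; accept=B,C,D,E,G,H; A-x->A; A-y->B; B-x->C; B-y->D; C-x->E; C-y->F; D-x->G; D-y->D; E-x->E; E-y->D; F-x->F; F-y->F; G-x->H; G-y->F; H-x->H; H-y->D

Build one automaton per condition and run them in lockstep. The first has 3 states tracking the count of `y`s, saturating at 2; the second has 4 states tracking partial matches of the forbidden pattern `yxy`. A product state is a pair (one from each), accepting exactly when both do.
8 states suffice.
       x  y 
>  A   A  B 
 * B   C  D 
 * C   E  F 
 * D   G  D 
 * E   E  D 
   F   F  F 
 * G   H  F 
 * H   H  D 
(> = start, * = accepting)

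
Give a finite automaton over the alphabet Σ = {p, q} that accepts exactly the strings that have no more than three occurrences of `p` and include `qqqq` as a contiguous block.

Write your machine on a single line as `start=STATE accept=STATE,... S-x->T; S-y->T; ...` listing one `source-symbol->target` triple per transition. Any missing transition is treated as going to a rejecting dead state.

Run two small machines in parallel and take their product. One (5 states) tracks the count of `p`s, saturating at 4; the other (5 states) tracks whether and how much of `qqqq` has been seen. Each combined state is a pair, one component from each; accept when both components accept. After merging equivalent states the machine shrinks.
          p    q  
>  s0     s1   s2 
   s1     s3   s4 
   s2     s1   s5 
   s3     s6   s7 
   s4     s3   s8 
   s5     s1   s9 
   s6    s10  s11 
   s7     s6  s12 
   s8     s3  s13 
   s9     s1  s14 
   s10   s10  s10 
   s11   s10  s15 
   s12    s6  s16 
   s13    s3  s17 
 * s14   s17  s14 
   s15   s10  s18 
   s16    s6  s19 
 * s17   s19  s17 
   s18   s10  s20 
 * s19   s20  s19 
 * s20   s10  s20 
(> = start, * = accepting)

start=s0; accept=s14,s17,s19,s20; s0-p->s1; s0-q->s2; s1-p->s3; s1-q->s4; s2-p->s1; s2-q->s5; s3-p->s6; s3-q->s7; s4-p->s3; s4-q->s8; s5-p->s1; s5-q->s9; s6-p->s10; s6-q->s11; s7-p->s6; s7-q->s12; s8-p->s3; s8-q->s13; s9-p->s1; s9-q->s14; s10-p->s10; s10-q->s10; s11-p->s10; s11-q->s15; s12-p->s6; s12-q->s16; s13-p->s3; s13-q->s17; s14-p->s17; s14-q->s14; s15-p->s10; s15-q->s18; s16-p->s6; s16-q->s19; s17-p->s19; s17-q->s17; s18-p->s10; s18-q->s20; s19-p->s20; s19-q->s19; s20-p->s10; s20-q->s20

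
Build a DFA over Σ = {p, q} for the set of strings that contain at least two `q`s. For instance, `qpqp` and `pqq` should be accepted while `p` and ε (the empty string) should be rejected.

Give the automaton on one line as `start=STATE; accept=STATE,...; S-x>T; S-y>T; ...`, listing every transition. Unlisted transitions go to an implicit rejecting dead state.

Count `q`s, saturating at 3: states A through C mean 0 through 2 `q`s seen; D means more than 2. Each `q` increments (capped at D); other symbols loop. Accept from {C, D}.
4 states suffice.
       p  q 
>  A   A  B 
   B   B  C 
 * C   C  D 
 * D   D  D 
(> = start, * = accepting)

start=A; accept=C,D; A-p>A; A-q>B; B-p>B; B-q>C; C-p>C; C-q>D; D-p>D; D-q>D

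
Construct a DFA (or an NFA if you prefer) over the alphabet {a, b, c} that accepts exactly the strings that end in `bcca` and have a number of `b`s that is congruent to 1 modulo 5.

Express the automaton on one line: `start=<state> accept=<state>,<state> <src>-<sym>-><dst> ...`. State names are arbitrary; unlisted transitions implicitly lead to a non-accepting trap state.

Handle the two conditions separately and then intersect. The first has 5 states tracking how much of the suffix `bcca` has currently been matched; the second has 5 states tracking the count of `b`s modulo 5. A product state is a pair (one from each), accepting exactly when both do. After merging equivalent states the machine shrinks.
        a   b   c  
>  S0   S0  S1  S0 
   S1   S2  S3  S4 
   S2   S2  S3  S2 
   S3   S3  S5  S3 
   S4   S2  S3  S6 
   S5   S5  S7  S5 
   S6   S8  S3  S2 
   S7   S7  S0  S7 
 * S8   S2  S3  S2 
(> = start, * = accepting)

start=S0 accept=S8 S0-a->S0 S0-b->S1 S0-c->S0 S1-a->S2 S1-b->S3 S1-c->S4 S2-a->S2 S2-b->S3 S2-c->S2 S3-a->S3 S3-b->S5 S3-c->S3 S4-a->S2 S4-b->S3 S4-c->S6 S5-a->S5 S5-b->S7 S5-c->S5 S6-a->S8 S6-b->S3 S6-c->S2 S7-a->S7 S7-b->S0 S7-c->S7 S8-a->S2 S8-b->S3 S8-c->S2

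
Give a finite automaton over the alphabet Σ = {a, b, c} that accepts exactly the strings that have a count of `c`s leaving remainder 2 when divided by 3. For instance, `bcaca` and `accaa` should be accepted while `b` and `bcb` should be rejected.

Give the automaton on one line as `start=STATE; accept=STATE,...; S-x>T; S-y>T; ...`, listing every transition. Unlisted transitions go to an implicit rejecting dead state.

start=q0; accept=q2; q0-a>q0; q0-b>q0; q0-c>q1; q1-a>q1; q1-b>q1; q1-c>q2; q2-a>q2; q2-b>q2; q2-c>q0

Keep the running count of `c`s modulo 3: each `c` advances along the cycle q0 → q1 → q2 → q0 while other symbols loop. Accept at q2.
3 states suffice.
        a   b   c  
>  q0   q0  q0  q1 
   q1   q1  q1  q2 
 * q2   q2  q2  q0 
(> = start, * = accepting)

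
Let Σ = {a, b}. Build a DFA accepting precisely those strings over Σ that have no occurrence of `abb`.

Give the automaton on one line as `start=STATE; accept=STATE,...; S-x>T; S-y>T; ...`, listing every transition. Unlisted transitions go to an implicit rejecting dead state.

This is the complement of 'contains `abb`'. Use the same substring-matching states — q0 through q3 holding how much of `abb` has just been matched — but flip the accepting set: everything except the trap q3 accepts.
        a   b  
>* q0   q1  q0 
 * q1   q1  q2 
 * q2   q1  q3 
   q3   q3  q3 
(> = start, * = accepting)

start=q0; accept=q0,q1,q2; q0-a>q1; q0-b>q0; q1-a>q1; q1-b>q2; q2-a>q1; q2-b>q3; q3-a>q3; q3-b>q3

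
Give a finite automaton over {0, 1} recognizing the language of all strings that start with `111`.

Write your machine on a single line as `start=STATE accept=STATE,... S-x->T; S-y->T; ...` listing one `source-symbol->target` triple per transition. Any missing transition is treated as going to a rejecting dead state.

start=S0; accept=S3; S0-0->S4; S0-1->S1; S1-0->S4; S1-1->S2; S2-0->S4; S2-1->S3; S3-0->S3; S3-1->S3; S4-0->S4; S4-1->S4

Walk along `111` while the input agrees: from S0 take `1` to S1, and so on. Any deviation drops to the rejecting sink S4. Once S3 is reached the prefix is confirmed and every continuation is accepted.
        0   1  
>  S0   S4  S1 
   S1   S4  S2 
   S2   S4  S3 
 * S3   S3  S3 
   S4   S4  S4 
(> = start, * = accepting)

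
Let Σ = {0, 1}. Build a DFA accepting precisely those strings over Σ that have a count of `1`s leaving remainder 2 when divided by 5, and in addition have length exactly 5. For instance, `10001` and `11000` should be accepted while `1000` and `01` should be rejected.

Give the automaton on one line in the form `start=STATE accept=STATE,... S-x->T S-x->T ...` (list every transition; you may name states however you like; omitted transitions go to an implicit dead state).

Handle the two conditions separately and then intersect. The first has 5 states tracking the count of `1`s modulo 5; the second has 7 states tracking the input length, saturating at 6. A product state is a pair (one from each), accepting exactly when both do. Equivalent product states are then merged.
          0    1  
>  S0     S1   S2 
   S1     S3   S4 
   S2     S4   S5 
   S3     S6   S7 
   S4     S7   S8 
   S5     S8   S9 
   S6     S9  S10 
   S7    S10  S11 
   S8    S11   S9 
   S9     S9   S9 
   S10    S9  S12 
   S11   S12   S9 
 * S12    S9   S9 
(> = start, * = accepting)

start=S0 accept=S12 S0-0->S1 S0-1->S2 S1-0->S3 S1-1->S4 S2-0->S4 S2-1->S5 S3-0->S6 S3-1->S7 S4-0->S7 S4-1->S8 S5-0->S8 S5-1->S9 S6-0->S9 S6-1->S10 S7-0->S10 S7-1->S11 S8-0->S11 S8-1->S9 S9-0->S9 S9-1->S9 S10-0->S9 S10-1->S12 S11-0->S12 S11-1->S9 S12-0->S9 S12-1->S9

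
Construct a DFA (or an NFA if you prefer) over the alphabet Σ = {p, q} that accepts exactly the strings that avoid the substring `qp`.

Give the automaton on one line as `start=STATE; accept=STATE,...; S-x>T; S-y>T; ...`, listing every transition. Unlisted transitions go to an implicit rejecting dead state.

start=A; accept=A,B; A-p>A; A-q>B; B-p>C; B-q>B; C-p>C; C-q>C

This is the complement of 'contains `qp`'. Use the same substring-matching states — A through C holding how much of `qp` has just been matched — but flip the accepting set: everything except the trap C accepts.
With 3 states:
       p  q 
>* A   A  B 
 * B   C  B 
   C   C  C 
(> = start, * = accepting)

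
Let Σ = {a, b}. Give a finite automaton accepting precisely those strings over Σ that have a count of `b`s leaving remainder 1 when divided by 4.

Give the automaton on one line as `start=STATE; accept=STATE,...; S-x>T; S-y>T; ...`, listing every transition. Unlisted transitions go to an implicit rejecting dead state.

start=S0; accept=S1; S0-a>S0; S0-b>S1; S1-a>S1; S1-b>S2; S2-a>S2; S2-b>S3; S3-a>S3; S3-b>S0

Keep the running count of `b`s modulo 4: each `b` advances along the cycle S0 → S1 → S2 → S3 → S0 while other symbols loop. Accept at S1.
4 states suffice.
        a   b  
>  S0   S0  S1 
 * S1   S1  S2 
   S2   S2  S3 
   S3   S3  S0 
(> = start, * = accepting)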